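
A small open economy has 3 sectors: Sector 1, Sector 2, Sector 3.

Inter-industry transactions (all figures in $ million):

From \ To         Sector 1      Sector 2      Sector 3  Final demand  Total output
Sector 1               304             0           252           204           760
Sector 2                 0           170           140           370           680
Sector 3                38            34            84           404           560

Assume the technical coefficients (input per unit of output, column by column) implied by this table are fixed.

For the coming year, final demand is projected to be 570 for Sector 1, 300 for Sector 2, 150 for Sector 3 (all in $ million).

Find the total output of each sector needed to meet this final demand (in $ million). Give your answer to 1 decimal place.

Technical coefficients a_ij = z_ij / X_j:
  a_11 = 304/760 = 0.40, a_21 = 0/760 = 0.00, a_31 = 38/760 = 0.05
  a_12 = 0/680 = 0.00, a_22 = 170/680 = 0.25, a_32 = 34/680 = 0.05
  a_13 = 252/560 = 0.45, a_23 = 140/560 = 0.25, a_33 = 84/560 = 0.15
I − A =
  [   0.60     0.00    -0.45]
  [   0.00     0.75    -0.25]
  [  -0.05    -0.05     0.85]
Cofactors of I−A, C_ij = (−1)^(i+j)·(minor ij) (rows/columns in the sector order above):
  C_11 = (0.75)(0.85) − (-0.25)(-0.05) = 0.6250
  C_12 = −[(0.00)(0.85) − (-0.25)(-0.05)] = 0.0125
  C_13 = (0.00)(-0.05) − (0.75)(-0.05) = 0.0375
  C_21 = −[(0.00)(0.85) − (-0.45)(-0.05)] = 0.0225
  C_22 = (0.60)(0.85) − (-0.45)(-0.05) = 0.4875
  C_23 = −[(0.60)(-0.05) − (0.00)(-0.05)] = 0.0300
  C_31 = (0.00)(-0.25) − (-0.45)(0.75) = 0.3375
  C_32 = −[(0.60)(-0.25) − (-0.45)(0.00)] = 0.1500
  C_33 = (0.60)(0.75) − (0.00)(0.00) = 0.4500
det(I−A) = Σ_j (I−A)_1j·C_1j = (0.60)(0.6250) + (0.00)(0.0125) + (-0.45)(0.0375) = 0.358125
adj(I−A) = Cᵀ =
  [ 0.6250   0.0225   0.3375]
  [ 0.0125   0.4875   0.1500]
  [ 0.0375   0.0300   0.4500]
(I − A)⁻¹ = adj(I−A) / det(I−A) ≈
  [   1.7452     0.0628     0.9424]
  [   0.0349     1.3613     0.4188]
  [   0.1047     0.0838     1.2565]
x = (I − A)⁻¹ d = adj(I−A)·d / det(I−A), with det(I−A) = 0.358125:
  x_1 = (0.6250·570 + 0.0225·300 + 0.3375·150) / 0.358125 = 413.625 / 0.358125 ≈ 1155.0
  x_2 = (0.0125·570 + 0.4875·300 + 0.1500·150) / 0.358125 = 175.875 / 0.358125 ≈ 491.1
  x_3 = (0.0375·570 + 0.0300·300 + 0.4500·150) / 0.358125 = 97.875 / 0.358125 ≈ 273.3

x_1 = 1155.0, x_2 = 491.1, x_3 = 273.3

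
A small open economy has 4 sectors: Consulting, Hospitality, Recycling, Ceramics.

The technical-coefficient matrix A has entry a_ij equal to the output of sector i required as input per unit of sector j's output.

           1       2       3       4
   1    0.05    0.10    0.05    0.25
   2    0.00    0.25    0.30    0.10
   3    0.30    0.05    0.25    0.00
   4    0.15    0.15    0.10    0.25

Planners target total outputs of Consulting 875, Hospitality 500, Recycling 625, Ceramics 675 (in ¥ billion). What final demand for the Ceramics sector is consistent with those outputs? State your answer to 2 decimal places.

I − A =
  [   0.95    -0.10    -0.05    -0.25]
  [   0.00     0.75    -0.30    -0.10]
  [  -0.30    -0.05     0.75     0.00]
  [  -0.15    -0.15    -0.10     0.75]
d = (I − A) x:
  d_1 = (+0.95)·875 + (-0.10)·500 + (-0.05)·625 + (-0.25)·675 = 581.25
  d_2 = (+0.00)·875 + (+0.75)·500 + (-0.30)·625 + (-0.10)·675 = 120.00
  d_3 = (-0.30)·875 + (-0.05)·500 + (+0.75)·625 + (+0.00)·675 = 181.25
  d_4 = (-0.15)·875 + (-0.15)·500 + (-0.10)·625 + (+0.75)·675 = 237.50

d_4 = 237.50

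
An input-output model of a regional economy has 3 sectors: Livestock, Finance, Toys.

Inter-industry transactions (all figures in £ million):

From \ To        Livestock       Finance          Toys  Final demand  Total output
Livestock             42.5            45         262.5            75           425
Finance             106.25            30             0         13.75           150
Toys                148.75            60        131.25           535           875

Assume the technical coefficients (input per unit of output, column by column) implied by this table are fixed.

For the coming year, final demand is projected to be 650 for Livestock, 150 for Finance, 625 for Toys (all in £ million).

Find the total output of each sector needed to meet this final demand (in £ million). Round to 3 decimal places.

Technical coefficients a_ij = z_ij / X_j:
  a_11 = 42.5/425 = 0.10, a_21 = 106.25/425 = 0.25, a_31 = 148.75/425 = 0.35
  a_12 = 45/150 = 0.30, a_22 = 30/150 = 0.20, a_32 = 60/150 = 0.40
  a_13 = 262.5/875 = 0.30, a_23 = 0/875 = 0.00, a_33 = 131.25/875 = 0.15
I − A =
  [   0.90    -0.30    -0.30]
  [  -0.25     0.80     0.00]
  [  -0.35    -0.40     0.85]
Cofactors of I−A, C_ij = (−1)^(i+j)·(minor ij) (rows/columns in the sector order above):
  C_11 = (0.80)(0.85) − (0.00)(-0.40) = 0.6800
  C_12 = −[(-0.25)(0.85) − (0.00)(-0.35)] = 0.2125
  C_13 = (-0.25)(-0.40) − (0.80)(-0.35) = 0.3800
  C_21 = −[(-0.30)(0.85) − (-0.30)(-0.40)] = 0.3750
  C_22 = (0.90)(0.85) − (-0.30)(-0.35) = 0.6600
  C_23 = −[(0.90)(-0.40) − (-0.30)(-0.35)] = 0.4650
  C_31 = (-0.30)(0.00) − (-0.30)(0.80) = 0.2400
  C_32 = −[(0.90)(0.00) − (-0.30)(-0.25)] = 0.0750
  C_33 = (0.90)(0.80) − (-0.30)(-0.25) = 0.6450
det(I−A) = Σ_j (I−A)_1j·C_1j = (0.90)(0.6800) + (-0.30)(0.2125) + (-0.30)(0.3800) = 0.43425
adj(I−A) = Cᵀ =
  [ 0.6800   0.3750   0.2400]
  [ 0.2125   0.6600   0.0750]
  [ 0.3800   0.4650   0.6450]
(I − A)⁻¹ = adj(I−A) / det(I−A) ≈
  [   1.5659     0.8636     0.5527]
  [   0.4893     1.5199     0.1727]
  [   0.8751     1.0708     1.4853]
x = (I − A)⁻¹ d = adj(I−A)·d / det(I−A), with det(I−A) = 0.43425:
  x_1 = (0.6800·650 + 0.3750·150 + 0.2400·625) / 0.43425 = 648.25 / 0.43425 ≈ 1492.804
  x_2 = (0.2125·650 + 0.6600·150 + 0.0750·625) / 0.43425 = 284.00 / 0.43425 ≈ 654.001
  x_3 = (0.3800·650 + 0.4650·150 + 0.6450·625) / 0.43425 = 719.875 / 0.43425 ≈ 1657.743

x_1 = 1492.804, x_2 = 654.001, x_3 = 1657.743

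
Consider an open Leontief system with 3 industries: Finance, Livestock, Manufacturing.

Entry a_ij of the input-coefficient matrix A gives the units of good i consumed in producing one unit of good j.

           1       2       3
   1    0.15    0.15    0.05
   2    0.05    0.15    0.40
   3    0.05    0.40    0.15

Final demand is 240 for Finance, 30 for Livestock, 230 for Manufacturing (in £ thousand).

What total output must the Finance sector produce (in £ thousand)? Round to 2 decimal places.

x_1 = 350.07

I − A =
  [   0.85    -0.15    -0.05]
  [  -0.05     0.85    -0.40]
  [  -0.05    -0.40     0.85]
Cofactors of I−A, C_ij = (−1)^(i+j)·(minor ij) (rows/columns in the sector order above):
  C_11 = (0.85)(0.85) − (-0.40)(-0.40) = 0.5625
  C_12 = −[(-0.05)(0.85) − (-0.40)(-0.05)] = 0.0625
  C_13 = (-0.05)(-0.40) − (0.85)(-0.05) = 0.0625
  C_21 = −[(-0.15)(0.85) − (-0.05)(-0.40)] = 0.1475
  C_22 = (0.85)(0.85) − (-0.05)(-0.05) = 0.7200
  C_23 = −[(0.85)(-0.40) − (-0.15)(-0.05)] = 0.3475
  C_31 = (-0.15)(-0.40) − (-0.05)(0.85) = 0.1025
  C_32 = −[(0.85)(-0.40) − (-0.05)(-0.05)] = 0.3425
  C_33 = (0.85)(0.85) − (-0.15)(-0.05) = 0.7150
det(I−A) = Σ_j (I−A)_1j·C_1j = (0.85)(0.5625) + (-0.15)(0.0625) + (-0.05)(0.0625) = 0.465625
adj(I−A) = Cᵀ =
  [ 0.5625   0.1475   0.1025]
  [ 0.0625   0.7200   0.3425]
  [ 0.0625   0.3475   0.7150]
(I − A)⁻¹ = adj(I−A) / det(I−A) ≈
  [   1.2081     0.3168     0.2201]
  [   0.1342     1.5463     0.7356]
  [   0.1342     0.7463     1.5356]
x = (I − A)⁻¹ d = adj(I−A)·d / det(I−A), with det(I−A) = 0.465625:
  x_1 = (0.5625·240 + 0.1475·30 + 0.1025·230) / 0.465625 = 163.00 / 0.465625 ≈ 350.07
  x_2 = (0.0625·240 + 0.7200·30 + 0.3425·230) / 0.465625 = 115.375 / 0.465625 ≈ 247.79
  x_3 = (0.0625·240 + 0.3475·30 + 0.7150·230) / 0.465625 = 189.875 / 0.465625 ≈ 407.79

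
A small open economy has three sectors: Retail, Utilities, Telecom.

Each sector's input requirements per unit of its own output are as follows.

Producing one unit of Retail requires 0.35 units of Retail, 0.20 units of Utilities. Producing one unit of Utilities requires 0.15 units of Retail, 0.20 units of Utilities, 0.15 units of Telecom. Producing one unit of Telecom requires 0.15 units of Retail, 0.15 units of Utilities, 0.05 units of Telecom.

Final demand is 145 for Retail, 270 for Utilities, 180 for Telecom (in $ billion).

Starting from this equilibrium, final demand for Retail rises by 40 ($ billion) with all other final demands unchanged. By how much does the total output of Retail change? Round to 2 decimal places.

Δx_1 = 66.09

I − A =
  [   0.65    -0.15    -0.15]
  [  -0.20     0.80    -0.15]
  [   0.00    -0.15     0.95]
Cofactors of I−A, C_ij = (−1)^(i+j)·(minor ij) (rows/columns in the sector order above):
  C_11 = (0.80)(0.95) − (-0.15)(-0.15) = 0.7375
  C_12 = −[(-0.20)(0.95) − (-0.15)(0.00)] = 0.1900
  C_13 = (-0.20)(-0.15) − (0.80)(0.00) = 0.0300
  C_21 = −[(-0.15)(0.95) − (-0.15)(-0.15)] = 0.1650
  C_22 = (0.65)(0.95) − (-0.15)(0.00) = 0.6175
  C_23 = −[(0.65)(-0.15) − (-0.15)(0.00)] = 0.0975
  C_31 = (-0.15)(-0.15) − (-0.15)(0.80) = 0.1425
  C_32 = −[(0.65)(-0.15) − (-0.15)(-0.20)] = 0.1275
  C_33 = (0.65)(0.80) − (-0.15)(-0.20) = 0.4900
det(I−A) = Σ_j (I−A)_1j·C_1j = (0.65)(0.7375) + (-0.15)(0.1900) + (-0.15)(0.0300) = 0.446375
adj(I−A) = Cᵀ =
  [ 0.7375   0.1650   0.1425]
  [ 0.1900   0.6175   0.1275]
  [ 0.0300   0.0975   0.4900]
(I − A)⁻¹ = adj(I−A) / det(I−A) ≈
  [   1.6522     0.3696     0.3192]
  [   0.4257     1.3834     0.2856]
  [   0.0672     0.2184     1.0977]
Δx = (I − A)⁻¹ Δd with Δd having +40 in the Retail component and 0 elsewhere.
So Δx_1 = L_11 · (+40), where L_11 = adj(I−A)_11 / det(I−A) = 0.7375 / 0.446375.
Δx_1 = 0.7375 × (+40) / 0.446375 = 29.50 / 0.446375 ≈ 66.09.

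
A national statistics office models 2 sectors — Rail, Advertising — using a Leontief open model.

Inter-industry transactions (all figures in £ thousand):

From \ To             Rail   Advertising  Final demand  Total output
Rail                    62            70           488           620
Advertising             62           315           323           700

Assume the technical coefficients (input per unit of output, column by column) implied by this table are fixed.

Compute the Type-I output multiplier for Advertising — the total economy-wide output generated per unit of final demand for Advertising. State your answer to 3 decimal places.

m_A = 2.062

Technical coefficients a_ij = z_ij / X_j:
  a_RR = 62/620 = 0.10, a_AR = 62/620 = 0.10
  a_RA = 70/700 = 0.10, a_AA = 315/700 = 0.45
I − A =
  [   0.90    -0.10]
  [  -0.10     0.55]
det(I−A) = (0.90)(0.55) − (-0.10)(-0.10) = 0.4850
adj(I−A) = [[0.55, 0.10], [0.10, 0.90]]
(I − A)⁻¹ = adj(I−A) / det(I−A) ≈
  [   1.1340     0.2062]
  [   0.2062     1.8557]
The output multiplier for sector j is the column-j sum of the Leontief inverse (I − A)⁻¹ = adj(I−A) / det(I−A).
Column A of adj(I−A): (0.10, 0.90); det(I−A) = 0.4850.
m_A = (0.10 + 0.90) / 0.4850 = 1.00 / 0.4850 ≈ 2.062.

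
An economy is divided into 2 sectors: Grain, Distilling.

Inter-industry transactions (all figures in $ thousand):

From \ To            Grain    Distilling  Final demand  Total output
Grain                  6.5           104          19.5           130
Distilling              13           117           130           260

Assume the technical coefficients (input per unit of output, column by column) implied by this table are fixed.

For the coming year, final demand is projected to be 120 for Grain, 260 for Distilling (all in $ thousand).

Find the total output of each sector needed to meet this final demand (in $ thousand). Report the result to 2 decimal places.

Technical coefficients a_ij = z_ij / X_j:
  a_GG = 6.5/130 = 0.05, a_DG = 13/130 = 0.10
  a_GD = 104/260 = 0.40, a_DD = 117/260 = 0.45
I − A =
  [   0.95    -0.40]
  [  -0.10     0.55]
det(I−A) = (0.95)(0.55) − (-0.40)(-0.10) = 0.4825
adj(I−A) = [[0.55, 0.40], [0.10, 0.95]]
(I − A)⁻¹ = adj(I−A) / det(I−A) ≈
  [   1.1399     0.8290]
  [   0.2073     1.9689]
x = (I − A)⁻¹ d = adj(I−A)·d / det(I−A), with det(I−A) = 0.4825:
  x_G = (0.55·120 + 0.40·260) / 0.4825 = 170.00 / 0.4825 ≈ 352.33
  x_D = (0.10·120 + 0.95·260) / 0.4825 = 259.00 / 0.4825 ≈ 536.79

x_G = 352.33, x_D = 536.79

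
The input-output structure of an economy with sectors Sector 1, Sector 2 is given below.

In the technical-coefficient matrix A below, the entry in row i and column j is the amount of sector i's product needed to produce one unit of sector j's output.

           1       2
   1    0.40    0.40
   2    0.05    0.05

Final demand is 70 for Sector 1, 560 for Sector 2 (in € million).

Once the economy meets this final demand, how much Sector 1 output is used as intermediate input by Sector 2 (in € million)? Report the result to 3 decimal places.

z_12 = 246.909

I − A =
  [   0.60    -0.40]
  [  -0.05     0.95]
det(I−A) = (0.60)(0.95) − (-0.40)(-0.05) = 0.5500
adj(I−A) = [[0.95, 0.40], [0.05, 0.60]]
(I − A)⁻¹ = adj(I−A) / det(I−A) ≈
  [   1.7273     0.7273]
  [   0.0909     1.0909]
First solve x = (I − A)⁻¹ d = adj(I−A)·d / det(I−A); in particular x_2 = (0.05·70 + 0.60·560) / 0.5500 = 339.50 / 0.5500 ≈ 617.27273.
Intermediate flow from 1 to 2: z_12 = a_12 · x_2 = 0.40 × 339.50 / 0.5500 = 135.80 / 0.5500 ≈ 246.909.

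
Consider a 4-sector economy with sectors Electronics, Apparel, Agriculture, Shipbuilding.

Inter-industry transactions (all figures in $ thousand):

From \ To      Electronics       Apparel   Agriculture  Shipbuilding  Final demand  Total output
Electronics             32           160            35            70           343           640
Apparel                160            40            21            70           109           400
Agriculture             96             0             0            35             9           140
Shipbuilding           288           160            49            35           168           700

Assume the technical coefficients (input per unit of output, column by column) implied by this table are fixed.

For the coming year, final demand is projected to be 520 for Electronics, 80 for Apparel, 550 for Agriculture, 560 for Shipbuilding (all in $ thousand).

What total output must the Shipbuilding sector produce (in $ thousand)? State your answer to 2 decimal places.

x_4 = 1845.59

Technical coefficients a_ij = z_ij / X_j:
  a_11 = 32/640 = 0.05, a_21 = 160/640 = 0.25, a_31 = 96/640 = 0.15, a_41 = 288/640 = 0.45
  a_12 = 160/400 = 0.40, a_22 = 40/400 = 0.10, a_32 = 0/400 = 0.00, a_42 = 160/400 = 0.40
  a_13 = 35/140 = 0.25, a_23 = 21/140 = 0.15, a_33 = 0/140 = 0.00, a_43 = 49/140 = 0.35
  a_14 = 70/700 = 0.10, a_24 = 70/700 = 0.10, a_34 = 35/700 = 0.05, a_44 = 35/700 = 0.05
I − A =
  [   0.95    -0.40    -0.25    -0.10]
  [  -0.25     0.90    -0.15    -0.10]
  [  -0.15     0.00     1.00    -0.05]
  [  -0.45    -0.40    -0.35     0.95]
Compute the cofactors C_ij = (−1)^(i+j)·(3×3 minor ij) of I−A; the adjugate is their transpose:
adj(I−A) = Cᵀ =
  [ 0.796250   0.418000   0.312250   0.144250]
  [ 0.308125   0.794375   0.241250   0.128750]
  [ 0.147500   0.091000   0.610750   0.057250]
  [ 0.561250   0.566000   0.474500   0.712250]
det(I−A) = Σ_j (I−A)_1j·C_1j = (0.95)(0.796250) + (-0.40)(0.308125) + (-0.25)(0.147500) + (-0.10)(0.561250) = 0.5401875
(I − A)⁻¹ = adj(I−A) / det(I−A) ≈
  [   1.4740     0.7738     0.5780     0.2670]
  [   0.5704     1.4706     0.4466     0.2383]
  [   0.2731     0.1685     1.1306     0.1060]
  [   1.0390     1.0478     0.8784     1.3185]
x = (I − A)⁻¹ d = adj(I−A)·d / det(I−A), with det(I−A) = 0.5401875:
  x_1 = (0.796250·520 + 0.418000·80 + 0.312250·550 + 0.144250·560) / 0.5401875 = 700.0075 / 0.5401875 ≈ 1295.86
  x_2 = (0.308125·520 + 0.794375·80 + 0.241250·550 + 0.128750·560) / 0.5401875 = 428.5625 / 0.5401875 ≈ 793.36
  x_3 = (0.147500·520 + 0.091000·80 + 0.610750·550 + 0.057250·560) / 0.5401875 = 451.9525 / 0.5401875 ≈ 836.66
  x_4 = (0.561250·520 + 0.566000·80 + 0.474500·550 + 0.712250·560) / 0.5401875 = 996.965 / 0.5401875 ≈ 1845.59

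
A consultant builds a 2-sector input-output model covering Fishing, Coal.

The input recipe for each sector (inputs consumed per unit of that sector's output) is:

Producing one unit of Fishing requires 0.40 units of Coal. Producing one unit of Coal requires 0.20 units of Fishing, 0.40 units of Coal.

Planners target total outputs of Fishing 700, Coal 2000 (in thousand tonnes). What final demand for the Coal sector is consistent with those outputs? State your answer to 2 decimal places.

d_C = 920.00

I − A =
  [   1.00    -0.20]
  [  -0.40     0.60]
d = (I − A) x:
  d_F = (+1.00)·700 + (-0.20)·2000 = 300.00
  d_C = (-0.40)·700 + (+0.60)·2000 = 920.00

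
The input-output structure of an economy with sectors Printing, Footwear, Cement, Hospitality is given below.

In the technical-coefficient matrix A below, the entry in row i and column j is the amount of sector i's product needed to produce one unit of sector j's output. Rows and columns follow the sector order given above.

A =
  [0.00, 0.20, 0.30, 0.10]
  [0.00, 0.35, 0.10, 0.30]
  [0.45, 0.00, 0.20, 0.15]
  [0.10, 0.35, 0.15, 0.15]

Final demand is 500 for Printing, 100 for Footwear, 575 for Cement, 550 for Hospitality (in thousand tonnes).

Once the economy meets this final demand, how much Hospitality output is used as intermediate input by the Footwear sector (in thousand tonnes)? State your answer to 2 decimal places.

I − A =
  [   1.00    -0.20    -0.30    -0.10]
  [   0.00     0.65    -0.10    -0.30]
  [  -0.45     0.00     0.80    -0.15]
  [  -0.10    -0.35    -0.15     0.85]
Compute the cofactors C_ij = (−1)^(i+j)·(3×3 minor ij) of I−A; the adjugate is their transpose:
adj(I−A) = Cᵀ =
  [ 0.338125   0.175250   0.173500   0.132250]
  [ 0.084000   0.523500   0.138000   0.219000]
  [ 0.211125   0.147750   0.435000   0.153750]
  [ 0.111625   0.262250   0.154000   0.423250]
det(I−A) = Σ_j (I−A)_1j·C_1j = (1.00)(0.338125) + (-0.20)(0.084000) + (-0.30)(0.211125) + (-0.10)(0.111625) = 0.246825
(I − A)⁻¹ = adj(I−A) / det(I−A) ≈
  [   1.3699     0.7100     0.7029     0.5358]
  [   0.3403     2.1209     0.5591     0.8873]
  [   0.8554     0.5986     1.7624     0.6229]
  [   0.4522     1.0625     0.6239     1.7148]
First solve x = (I − A)⁻¹ d = adj(I−A)·d / det(I−A); in particular x_F = (0.084000·500 + 0.523500·100 + 0.138000·575 + 0.219000·550) / 0.246825 = 294.15 / 0.246825 ≈ 1191.7350.
Intermediate flow from H to F: z_HF = a_HF · x_F = 0.35 × 294.15 / 0.246825 = 102.9525 / 0.246825 ≈ 417.11.

z_HF = 417.11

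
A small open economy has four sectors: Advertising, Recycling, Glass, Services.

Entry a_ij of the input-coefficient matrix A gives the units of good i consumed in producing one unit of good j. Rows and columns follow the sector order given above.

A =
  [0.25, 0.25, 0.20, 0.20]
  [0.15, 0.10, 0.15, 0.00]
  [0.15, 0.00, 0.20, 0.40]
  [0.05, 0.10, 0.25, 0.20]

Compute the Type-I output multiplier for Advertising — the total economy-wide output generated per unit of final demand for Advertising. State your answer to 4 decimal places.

I − A =
  [   0.75    -0.25    -0.20    -0.20]
  [  -0.15     0.90    -0.15     0.00]
  [  -0.15     0.00     0.80    -0.40]
  [  -0.05    -0.10    -0.25     0.80]
Compute the cofactors C_ij = (−1)^(i+j)·(3×3 minor ij) of I−A; the adjugate is their transpose:
adj(I−A) = Cᵀ =
  [ 0.480000   0.159000   0.222000   0.231000]
  [ 0.102000   0.361500   0.120000   0.085500]
  [ 0.132000   0.068000   0.498000   0.282000]
  [ 0.084000   0.076375   0.184500   0.477375]
det(I−A) = Σ_j (I−A)_1j·C_1j = (0.75)(0.480000) + (-0.25)(0.102000) + (-0.20)(0.132000) + (-0.20)(0.084000) = 0.2913
(I − A)⁻¹ = adj(I−A) / det(I−A) ≈
  [   1.64779     0.54583     0.76210     0.79300]
  [   0.35015     1.24099     0.41195     0.29351]
  [   0.45314     0.23344     1.70958     0.96807]
  [   0.28836     0.26219     0.63337     1.63877]
The output multiplier for sector j is the column-j sum of the Leontief inverse (I − A)⁻¹ = adj(I−A) / det(I−A).
Column 1 of adj(I−A): (0.480000, 0.102000, 0.132000, 0.084000); det(I−A) = 0.2913.
m_1 = (0.480000 + 0.102000 + 0.132000 + 0.084000) / 0.2913 = 0.798 / 0.2913 ≈ 2.7394.

m_1 = 2.7394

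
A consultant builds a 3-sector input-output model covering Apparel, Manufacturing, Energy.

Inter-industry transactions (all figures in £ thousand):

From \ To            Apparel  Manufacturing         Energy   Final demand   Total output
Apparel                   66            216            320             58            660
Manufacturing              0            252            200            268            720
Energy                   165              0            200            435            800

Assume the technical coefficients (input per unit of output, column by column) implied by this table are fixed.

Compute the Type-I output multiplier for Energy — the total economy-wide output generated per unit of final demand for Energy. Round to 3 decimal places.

m_E = 3.225

Technical coefficients a_ij = z_ij / X_j:
  a_AA = 66/660 = 0.10, a_MA = 0/660 = 0.00, a_EA = 165/660 = 0.25
  a_AM = 216/720 = 0.30, a_MM = 252/720 = 0.35, a_EM = 0/720 = 0.00
  a_AE = 320/800 = 0.40, a_ME = 200/800 = 0.25, a_EE = 200/800 = 0.25
I − A =
  [   0.90    -0.30    -0.40]
  [   0.00     0.65    -0.25]
  [  -0.25     0.00     0.75]
Cofactors of I−A, C_ij = (−1)^(i+j)·(minor ij) (rows/columns in the sector order above):
  C_11 = (0.65)(0.75) − (-0.25)(0.00) = 0.4875
  C_12 = −[(0.00)(0.75) − (-0.25)(-0.25)] = 0.0625
  C_13 = (0.00)(0.00) − (0.65)(-0.25) = 0.1625
  C_21 = −[(-0.30)(0.75) − (-0.40)(0.00)] = 0.2250
  C_22 = (0.90)(0.75) − (-0.40)(-0.25) = 0.5750
  C_23 = −[(0.90)(0.00) − (-0.30)(-0.25)] = 0.0750
  C_31 = (-0.30)(-0.25) − (-0.40)(0.65) = 0.3350
  C_32 = −[(0.90)(-0.25) − (-0.40)(0.00)] = 0.2250
  C_33 = (0.90)(0.65) − (-0.30)(0.00) = 0.5850
det(I−A) = Σ_j (I−A)_1j·C_1j = (0.90)(0.4875) + (-0.30)(0.0625) + (-0.40)(0.1625) = 0.3550
adj(I−A) = Cᵀ =
  [ 0.4875   0.2250   0.3350]
  [ 0.0625   0.5750   0.2250]
  [ 0.1625   0.0750   0.5850]
(I − A)⁻¹ = adj(I−A) / det(I−A) ≈
  [   1.3732     0.6338     0.9437]
  [   0.1761     1.6197     0.6338]
  [   0.4577     0.2113     1.6479]
The output multiplier for sector j is the column-j sum of the Leontief inverse (I − A)⁻¹ = adj(I−A) / det(I−A).
Column E of adj(I−A): (0.3350, 0.2250, 0.5850); det(I−A) = 0.3550.
m_E = (0.3350 + 0.2250 + 0.5850) / 0.3550 = 1.145 / 0.3550 ≈ 3.225.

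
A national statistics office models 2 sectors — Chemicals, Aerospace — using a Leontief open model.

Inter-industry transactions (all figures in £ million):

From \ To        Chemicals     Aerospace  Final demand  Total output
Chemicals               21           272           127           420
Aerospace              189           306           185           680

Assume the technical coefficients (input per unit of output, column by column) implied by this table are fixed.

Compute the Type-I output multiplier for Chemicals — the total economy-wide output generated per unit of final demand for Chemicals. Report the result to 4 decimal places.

m_C = 2.9197

Technical coefficients a_ij = z_ij / X_j:
  a_CC = 21/420 = 0.05, a_AC = 189/420 = 0.45
  a_CA = 272/680 = 0.40, a_AA = 306/680 = 0.45
I − A =
  [   0.95    -0.40]
  [  -0.45     0.55]
det(I−A) = (0.95)(0.55) − (-0.40)(-0.45) = 0.3425
adj(I−A) = [[0.55, 0.40], [0.45, 0.95]]
(I − A)⁻¹ = adj(I−A) / det(I−A) ≈
  [   1.60584     1.16788]
  [   1.31387     2.77372]
The output multiplier for sector j is the column-j sum of the Leontief inverse (I − A)⁻¹ = adj(I−A) / det(I−A).
Column C of adj(I−A): (0.55, 0.45); det(I−A) = 0.3425.
m_C = (0.55 + 0.45) / 0.3425 = 1.00 / 0.3425 ≈ 2.9197.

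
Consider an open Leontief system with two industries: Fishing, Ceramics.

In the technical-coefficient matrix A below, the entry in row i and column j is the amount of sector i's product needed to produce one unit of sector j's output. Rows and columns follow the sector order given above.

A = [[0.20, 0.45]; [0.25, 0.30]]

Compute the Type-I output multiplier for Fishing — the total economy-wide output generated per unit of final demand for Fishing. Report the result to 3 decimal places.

m_1 = 2.123

I − A =
  [   0.80    -0.45]
  [  -0.25     0.70]
det(I−A) = (0.80)(0.70) − (-0.45)(-0.25) = 0.4475
adj(I−A) = [[0.70, 0.45], [0.25, 0.80]]
(I − A)⁻¹ = adj(I−A) / det(I−A) ≈
  [   1.5642     1.0056]
  [   0.5587     1.7877]
The output multiplier for sector j is the column-j sum of the Leontief inverse (I − A)⁻¹ = adj(I−A) / det(I−A).
Column 1 of adj(I−A): (0.70, 0.25); det(I−A) = 0.4475.
m_1 = (0.70 + 0.25) / 0.4475 = 0.95 / 0.4475 ≈ 2.123.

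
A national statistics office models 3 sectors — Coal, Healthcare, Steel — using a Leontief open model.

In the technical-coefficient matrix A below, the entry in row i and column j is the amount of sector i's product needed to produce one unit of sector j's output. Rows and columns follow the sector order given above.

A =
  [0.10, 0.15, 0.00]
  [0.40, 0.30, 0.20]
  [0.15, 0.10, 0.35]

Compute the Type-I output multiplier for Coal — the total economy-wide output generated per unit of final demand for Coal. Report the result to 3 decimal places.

I − A =
  [   0.90    -0.15     0.00]
  [  -0.40     0.70    -0.20]
  [  -0.15    -0.10     0.65]
Cofactors of I−A, C_ij = (−1)^(i+j)·(minor ij) (rows/columns in the sector order above):
  C_11 = (0.70)(0.65) − (-0.20)(-0.10) = 0.4350
  C_12 = −[(-0.40)(0.65) − (-0.20)(-0.15)] = 0.2900
  C_13 = (-0.40)(-0.10) − (0.70)(-0.15) = 0.1450
  C_21 = −[(-0.15)(0.65) − (0.00)(-0.10)] = 0.0975
  C_22 = (0.90)(0.65) − (0.00)(-0.15) = 0.5850
  C_23 = −[(0.90)(-0.10) − (-0.15)(-0.15)] = 0.1125
  C_31 = (-0.15)(-0.20) − (0.00)(0.70) = 0.0300
  C_32 = −[(0.90)(-0.20) − (0.00)(-0.40)] = 0.1800
  C_33 = (0.90)(0.70) − (-0.15)(-0.40) = 0.5700
det(I−A) = Σ_j (I−A)_1j·C_1j = (0.90)(0.4350) + (-0.15)(0.2900) + (0.00)(0.1450) = 0.3480
adj(I−A) = Cᵀ =
  [ 0.4350   0.0975   0.0300]
  [ 0.2900   0.5850   0.1800]
  [ 0.1450   0.1125   0.5700]
(I − A)⁻¹ = adj(I−A) / det(I−A) ≈
  [   1.2500     0.2802     0.0862]
  [   0.8333     1.6810     0.5172]
  [   0.4167     0.3233     1.6379]
The output multiplier for sector j is the column-j sum of the Leontief inverse (I − A)⁻¹ = adj(I−A) / det(I−A).
Column 1 of adj(I−A): (0.4350, 0.2900, 0.1450); det(I−A) = 0.3480.
m_1 = (0.4350 + 0.2900 + 0.1450) / 0.3480 = 0.87 / 0.3480 = 2.500.

m_1 = 2.500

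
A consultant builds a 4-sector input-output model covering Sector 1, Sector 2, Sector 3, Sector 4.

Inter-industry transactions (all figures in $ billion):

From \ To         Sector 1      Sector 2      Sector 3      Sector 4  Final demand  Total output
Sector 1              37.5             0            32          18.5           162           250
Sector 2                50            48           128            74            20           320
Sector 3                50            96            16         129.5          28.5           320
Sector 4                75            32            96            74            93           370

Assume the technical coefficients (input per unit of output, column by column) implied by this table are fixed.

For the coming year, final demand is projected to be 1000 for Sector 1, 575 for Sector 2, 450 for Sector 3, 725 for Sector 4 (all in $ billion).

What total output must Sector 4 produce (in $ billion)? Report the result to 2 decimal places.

Technical coefficients a_ij = z_ij / X_j:
  a_11 = 37.5/250 = 0.15, a_21 = 50/250 = 0.20, a_31 = 50/250 = 0.20, a_41 = 75/250 = 0.30
  a_12 = 0/320 = 0.00, a_22 = 48/320 = 0.15, a_32 = 96/320 = 0.30, a_42 = 32/320 = 0.10
  a_13 = 32/320 = 0.10, a_23 = 128/320 = 0.40, a_33 = 16/320 = 0.05, a_43 = 96/320 = 0.30
  a_14 = 18.5/370 = 0.05, a_24 = 74/370 = 0.20, a_34 = 129.5/370 = 0.35, a_44 = 74/370 = 0.20
I − A =
  [   0.85     0.00    -0.10    -0.05]
  [  -0.20     0.85    -0.40    -0.20]
  [  -0.20    -0.30     0.95    -0.35]
  [  -0.30    -0.10    -0.30     0.80]
Compute the cofactors C_ij = (−1)^(i+j)·(3×3 minor ij) of I−A; the adjugate is their transpose:
adj(I−A) = Cᵀ =
  [ 0.409750   0.036750   0.080750   0.070125]
  [ 0.306000   0.513000   0.342000   0.297000]
  [ 0.294250   0.230250   0.547250   0.315375]
  [ 0.302250   0.164250   0.278250   0.561375]
det(I−A) = Σ_j (I−A)_1j·C_1j = (0.85)(0.409750) + (0.00)(0.306000) + (-0.10)(0.294250) + (-0.05)(0.302250) = 0.30375
(I − A)⁻¹ = adj(I−A) / det(I−A) ≈
  [   1.3490     0.1210     0.2658     0.2309]
  [   1.0074     1.6889     1.1259     0.9778]
  [   0.9687     0.7580     1.8016     1.0383]
  [   0.9951     0.5407     0.9160     1.8481]
x = (I − A)⁻¹ d = adj(I−A)·d / det(I−A), with det(I−A) = 0.30375:
  x_1 = (0.409750·1000 + 0.036750·575 + 0.080750·450 + 0.070125·725) / 0.30375 = 518.059375 / 0.30375 ≈ 1705.55
  x_2 = (0.306000·1000 + 0.513000·575 + 0.342000·450 + 0.297000·725) / 0.30375 = 970.20 / 0.30375 ≈ 3194.07
  x_3 = (0.294250·1000 + 0.230250·575 + 0.547250·450 + 0.315375·725) / 0.30375 = 901.553125 / 0.30375 ≈ 2968.08
  x_4 = (0.302250·1000 + 0.164250·575 + 0.278250·450 + 0.561375·725) / 0.30375 = 928.903125 / 0.30375 ≈ 3058.12

x_4 = 3058.12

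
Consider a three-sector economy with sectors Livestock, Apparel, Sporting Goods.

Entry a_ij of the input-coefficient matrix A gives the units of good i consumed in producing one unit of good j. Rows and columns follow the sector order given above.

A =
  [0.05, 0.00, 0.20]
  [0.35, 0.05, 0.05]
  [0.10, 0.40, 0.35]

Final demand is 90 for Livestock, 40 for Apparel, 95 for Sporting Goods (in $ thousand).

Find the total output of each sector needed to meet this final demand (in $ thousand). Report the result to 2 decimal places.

x_1 = 144.11, x_2 = 107.54, x_3 = 234.50

I − A =
  [   0.95     0.00    -0.20]
  [  -0.35     0.95    -0.05]
  [  -0.10    -0.40     0.65]
Cofactors of I−A, C_ij = (−1)^(i+j)·(minor ij) (rows/columns in the sector order above):
  C_11 = (0.95)(0.65) − (-0.05)(-0.40) = 0.5975
  C_12 = −[(-0.35)(0.65) − (-0.05)(-0.10)] = 0.2325
  C_13 = (-0.35)(-0.40) − (0.95)(-0.10) = 0.2350
  C_21 = −[(0.00)(0.65) − (-0.20)(-0.40)] = 0.0800
  C_22 = (0.95)(0.65) − (-0.20)(-0.10) = 0.5975
  C_23 = −[(0.95)(-0.40) − (0.00)(-0.10)] = 0.3800
  C_31 = (0.00)(-0.05) − (-0.20)(0.95) = 0.1900
  C_32 = −[(0.95)(-0.05) − (-0.20)(-0.35)] = 0.1175
  C_33 = (0.95)(0.95) − (0.00)(-0.35) = 0.9025
det(I−A) = Σ_j (I−A)_1j·C_1j = (0.95)(0.5975) + (0.00)(0.2325) + (-0.20)(0.2350) = 0.520625
adj(I−A) = Cᵀ =
  [ 0.5975   0.0800   0.1900]
  [ 0.2325   0.5975   0.1175]
  [ 0.2350   0.3800   0.9025]
(I − A)⁻¹ = adj(I−A) / det(I−A) ≈
  [   1.1477     0.1537     0.3649]
  [   0.4466     1.1477     0.2257]
  [   0.4514     0.7299     1.7335]
x = (I − A)⁻¹ d = adj(I−A)·d / det(I−A), with det(I−A) = 0.520625:
  x_1 = (0.5975·90 + 0.0800·40 + 0.1900·95) / 0.520625 = 75.025 / 0.520625 ≈ 144.11
  x_2 = (0.2325·90 + 0.5975·40 + 0.1175·95) / 0.520625 = 55.9875 / 0.520625 ≈ 107.54
  x_3 = (0.2350·90 + 0.3800·40 + 0.9025·95) / 0.520625 = 122.0875 / 0.520625 ≈ 234.50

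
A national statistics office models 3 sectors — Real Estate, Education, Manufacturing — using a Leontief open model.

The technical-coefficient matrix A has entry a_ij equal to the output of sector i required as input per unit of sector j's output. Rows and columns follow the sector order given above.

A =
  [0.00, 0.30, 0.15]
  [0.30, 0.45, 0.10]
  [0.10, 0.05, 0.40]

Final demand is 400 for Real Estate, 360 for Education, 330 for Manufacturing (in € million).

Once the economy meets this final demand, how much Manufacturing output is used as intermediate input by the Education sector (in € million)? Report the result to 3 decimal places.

I − A =
  [   1.00    -0.30    -0.15]
  [  -0.30     0.55    -0.10]
  [  -0.10    -0.05     0.60]
Cofactors of I−A, C_ij = (−1)^(i+j)·(minor ij) (rows/columns in the sector order above):
  C_11 = (0.55)(0.60) − (-0.10)(-0.05) = 0.3250
  C_12 = −[(-0.30)(0.60) − (-0.10)(-0.10)] = 0.1900
  C_13 = (-0.30)(-0.05) − (0.55)(-0.10) = 0.0700
  C_21 = −[(-0.30)(0.60) − (-0.15)(-0.05)] = 0.1875
  C_22 = (1.00)(0.60) − (-0.15)(-0.10) = 0.5850
  C_23 = −[(1.00)(-0.05) − (-0.30)(-0.10)] = 0.0800
  C_31 = (-0.30)(-0.10) − (-0.15)(0.55) = 0.1125
  C_32 = −[(1.00)(-0.10) − (-0.15)(-0.30)] = 0.1450
  C_33 = (1.00)(0.55) − (-0.30)(-0.30) = 0.4600
det(I−A) = Σ_j (I−A)_1j·C_1j = (1.00)(0.3250) + (-0.30)(0.1900) + (-0.15)(0.0700) = 0.2575
adj(I−A) = Cᵀ =
  [ 0.3250   0.1875   0.1125]
  [ 0.1900   0.5850   0.1450]
  [ 0.0700   0.0800   0.4600]
(I − A)⁻¹ = adj(I−A) / det(I−A) ≈
  [   1.2621     0.7282     0.4369]
  [   0.7379     2.2718     0.5631]
  [   0.2718     0.3107     1.7864]
First solve x = (I − A)⁻¹ d = adj(I−A)·d / det(I−A); in particular x_2 = (0.1900·400 + 0.5850·360 + 0.1450·330) / 0.2575 = 334.45 / 0.2575 ≈ 1298.83495.
Intermediate flow from 3 to 2: z_32 = a_32 · x_2 = 0.05 × 334.45 / 0.2575 = 16.7225 / 0.2575 ≈ 64.942.

z_32 = 64.942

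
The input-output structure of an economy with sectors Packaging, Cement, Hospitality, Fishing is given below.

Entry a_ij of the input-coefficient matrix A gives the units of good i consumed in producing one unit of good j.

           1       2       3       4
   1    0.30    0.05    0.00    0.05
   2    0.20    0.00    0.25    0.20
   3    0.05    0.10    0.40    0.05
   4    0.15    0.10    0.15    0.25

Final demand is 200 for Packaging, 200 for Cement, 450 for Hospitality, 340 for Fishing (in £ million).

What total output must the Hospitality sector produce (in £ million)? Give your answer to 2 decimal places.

I − A =
  [   0.70    -0.05     0.00    -0.05]
  [  -0.20     1.00    -0.25    -0.20]
  [  -0.05    -0.10     0.60    -0.05]
  [  -0.15    -0.10    -0.15     0.75]
Compute the cofactors C_ij = (−1)^(i+j)·(3×3 minor ij) of I−A; the adjugate is their transpose:
adj(I−A) = Cᵀ =
  [ 0.407500   0.025875   0.019625   0.035375]
  [ 0.119250   0.304875   0.151875   0.099375]
  [ 0.063000   0.057750   0.493500   0.052500]
  [ 0.110000   0.057375   0.122875   0.395875]
det(I−A) = Σ_j (I−A)_1j·C_1j = (0.70)(0.407500) + (-0.05)(0.119250) + (0.00)(0.063000) + (-0.05)(0.110000) = 0.2737875
(I − A)⁻¹ = adj(I−A) / det(I−A) ≈
  [   1.4884     0.0945     0.0717     0.1292]
  [   0.4356     1.1135     0.5547     0.3630]
  [   0.2301     0.2109     1.8025     0.1918]
  [   0.4018     0.2096     0.4488     1.4459]
x = (I − A)⁻¹ d = adj(I−A)·d / det(I−A), with det(I−A) = 0.2737875:
  x_1 = (0.407500·200 + 0.025875·200 + 0.019625·450 + 0.035375·340) / 0.2737875 = 107.53375 / 0.2737875 ≈ 392.76
  x_2 = (0.119250·200 + 0.304875·200 + 0.151875·450 + 0.099375·340) / 0.2737875 = 186.95625 / 0.2737875 ≈ 682.85
  x_3 = (0.063000·200 + 0.057750·200 + 0.493500·450 + 0.052500·340) / 0.2737875 = 264.075 / 0.2737875 ≈ 964.53
  x_4 = (0.110000·200 + 0.057375·200 + 0.122875·450 + 0.395875·340) / 0.2737875 = 223.36625 / 0.2737875 ≈ 815.84

x_3 = 964.53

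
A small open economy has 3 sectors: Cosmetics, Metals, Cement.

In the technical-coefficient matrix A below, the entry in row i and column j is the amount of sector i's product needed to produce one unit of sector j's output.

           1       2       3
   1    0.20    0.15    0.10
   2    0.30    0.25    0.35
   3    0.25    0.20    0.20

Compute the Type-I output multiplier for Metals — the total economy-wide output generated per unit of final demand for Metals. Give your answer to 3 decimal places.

m_2 = 2.720

I − A =
  [   0.80    -0.15    -0.10]
  [  -0.30     0.75    -0.35]
  [  -0.25    -0.20     0.80]
Cofactors of I−A, C_ij = (−1)^(i+j)·(minor ij) (rows/columns in the sector order above):
  C_11 = (0.75)(0.80) − (-0.35)(-0.20) = 0.5300
  C_12 = −[(-0.30)(0.80) − (-0.35)(-0.25)] = 0.3275
  C_13 = (-0.30)(-0.20) − (0.75)(-0.25) = 0.2475
  C_21 = −[(-0.15)(0.80) − (-0.10)(-0.20)] = 0.1400
  C_22 = (0.80)(0.80) − (-0.10)(-0.25) = 0.6150
  C_23 = −[(0.80)(-0.20) − (-0.15)(-0.25)] = 0.1975
  C_31 = (-0.15)(-0.35) − (-0.10)(0.75) = 0.1275
  C_32 = −[(0.80)(-0.35) − (-0.10)(-0.30)] = 0.3100
  C_33 = (0.80)(0.75) − (-0.15)(-0.30) = 0.5550
det(I−A) = Σ_j (I−A)_1j·C_1j = (0.80)(0.5300) + (-0.15)(0.3275) + (-0.10)(0.2475) = 0.350125
adj(I−A) = Cᵀ =
  [ 0.5300   0.1400   0.1275]
  [ 0.3275   0.6150   0.3100]
  [ 0.2475   0.1975   0.5550]
(I − A)⁻¹ = adj(I−A) / det(I−A) ≈
  [   1.5137     0.3999     0.3642]
  [   0.9354     1.7565     0.8854]
  [   0.7069     0.5641     1.5851]
The output multiplier for sector j is the column-j sum of the Leontief inverse (I − A)⁻¹ = adj(I−A) / det(I−A).
Column 2 of adj(I−A): (0.1400, 0.6150, 0.1975); det(I−A) = 0.350125.
m_2 = (0.1400 + 0.6150 + 0.1975) / 0.350125 = 0.9525 / 0.350125 ≈ 2.720.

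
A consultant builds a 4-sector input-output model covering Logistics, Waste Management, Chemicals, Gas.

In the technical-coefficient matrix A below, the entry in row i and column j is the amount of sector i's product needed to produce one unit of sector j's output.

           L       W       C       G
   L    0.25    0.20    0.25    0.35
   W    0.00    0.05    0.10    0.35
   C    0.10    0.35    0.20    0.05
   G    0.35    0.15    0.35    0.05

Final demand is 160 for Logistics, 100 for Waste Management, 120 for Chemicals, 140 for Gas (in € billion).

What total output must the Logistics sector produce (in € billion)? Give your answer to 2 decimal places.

x_L = 791.62

I − A =
  [   0.75    -0.20    -0.25    -0.35]
  [   0.00     0.95    -0.10    -0.35]
  [  -0.10    -0.35     0.80    -0.05]
  [  -0.35    -0.15    -0.35     0.95]
Compute the cofactors C_ij = (−1)^(i+j)·(3×3 minor ij) of I−A; the adjugate is their transpose:
adj(I−A) = Cᵀ =
  [ 0.586500   0.318375   0.377625   0.353250]
  [ 0.121500   0.418500   0.181500   0.208500]
  [ 0.144500   0.239875   0.496625   0.167750]
  [ 0.288500   0.271750   0.350750   0.518000]
det(I−A) = Σ_j (I−A)_1j·C_1j = (0.75)(0.586500) + (-0.20)(0.121500) + (-0.25)(0.144500) + (-0.35)(0.288500) = 0.278475
(I − A)⁻¹ = adj(I−A) / det(I−A) ≈
  [   2.1061     1.1433     1.3560     1.2685]
  [   0.4363     1.5028     0.6518     0.7487]
  [   0.5189     0.8614     1.7834     0.6024]
  [   1.0360     0.9759     1.2595     1.8601]
x = (I − A)⁻¹ d = adj(I−A)·d / det(I−A), with det(I−A) = 0.278475:
  x_L = (0.586500·160 + 0.318375·100 + 0.377625·120 + 0.353250·140) / 0.278475 = 220.4475 / 0.278475 ≈ 791.62
  x_W = (0.121500·160 + 0.418500·100 + 0.181500·120 + 0.208500·140) / 0.278475 = 112.26 / 0.278475 ≈ 403.12
  x_C = (0.144500·160 + 0.239875·100 + 0.496625·120 + 0.167750·140) / 0.278475 = 130.1875 / 0.278475 ≈ 467.50
  x_G = (0.288500·160 + 0.271750·100 + 0.350750·120 + 0.518000·140) / 0.278475 = 187.945 / 0.278475 ≈ 674.91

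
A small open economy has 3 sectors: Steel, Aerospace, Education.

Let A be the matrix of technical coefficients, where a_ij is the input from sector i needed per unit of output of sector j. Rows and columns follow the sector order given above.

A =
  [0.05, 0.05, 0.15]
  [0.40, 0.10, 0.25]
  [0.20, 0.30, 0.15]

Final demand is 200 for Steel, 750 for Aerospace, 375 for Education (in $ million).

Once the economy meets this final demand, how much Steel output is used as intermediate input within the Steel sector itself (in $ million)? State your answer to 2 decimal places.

I − A =
  [   0.95    -0.05    -0.15]
  [  -0.40     0.90    -0.25]
  [  -0.20    -0.30     0.85]
Cofactors of I−A, C_ij = (−1)^(i+j)·(minor ij) (rows/columns in the sector order above):
  C_11 = (0.90)(0.85) − (-0.25)(-0.30) = 0.6900
  C_12 = −[(-0.40)(0.85) − (-0.25)(-0.20)] = 0.3900
  C_13 = (-0.40)(-0.30) − (0.90)(-0.20) = 0.3000
  C_21 = −[(-0.05)(0.85) − (-0.15)(-0.30)] = 0.0875
  C_22 = (0.95)(0.85) − (-0.15)(-0.20) = 0.7775
  C_23 = −[(0.95)(-0.30) − (-0.05)(-0.20)] = 0.2950
  C_31 = (-0.05)(-0.25) − (-0.15)(0.90) = 0.1475
  C_32 = −[(0.95)(-0.25) − (-0.15)(-0.40)] = 0.2975
  C_33 = (0.95)(0.90) − (-0.05)(-0.40) = 0.8350
det(I−A) = Σ_j (I−A)_1j·C_1j = (0.95)(0.6900) + (-0.05)(0.3900) + (-0.15)(0.3000) = 0.5910
adj(I−A) = Cᵀ =
  [ 0.6900   0.0875   0.1475]
  [ 0.3900   0.7775   0.2975]
  [ 0.3000   0.2950   0.8350]
(I − A)⁻¹ = adj(I−A) / det(I−A) ≈
  [   1.1675     0.1481     0.2496]
  [   0.6599     1.3156     0.5034]
  [   0.5076     0.4992     1.4129]
First solve x = (I − A)⁻¹ d = adj(I−A)·d / det(I−A); in particular x_S = (0.6900·200 + 0.0875·750 + 0.1475·375) / 0.5910 = 258.9375 / 0.5910 ≈ 438.1345.
Intermediate flow from S to S: z_SS = a_SS · x_S = 0.05 × 258.9375 / 0.5910 = 12.946875 / 0.5910 ≈ 21.91.

z_SS = 21.91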